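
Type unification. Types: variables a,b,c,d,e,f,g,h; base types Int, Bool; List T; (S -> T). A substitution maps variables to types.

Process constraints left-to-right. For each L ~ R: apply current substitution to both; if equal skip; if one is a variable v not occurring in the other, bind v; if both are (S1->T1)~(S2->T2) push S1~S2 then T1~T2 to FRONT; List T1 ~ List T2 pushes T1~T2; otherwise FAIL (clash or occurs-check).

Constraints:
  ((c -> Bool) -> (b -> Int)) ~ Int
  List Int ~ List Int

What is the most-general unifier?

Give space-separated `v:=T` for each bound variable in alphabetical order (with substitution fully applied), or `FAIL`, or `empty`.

step 1: unify ((c -> Bool) -> (b -> Int)) ~ Int  [subst: {-} | 1 pending]
  clash: ((c -> Bool) -> (b -> Int)) vs Int

Answer: FAIL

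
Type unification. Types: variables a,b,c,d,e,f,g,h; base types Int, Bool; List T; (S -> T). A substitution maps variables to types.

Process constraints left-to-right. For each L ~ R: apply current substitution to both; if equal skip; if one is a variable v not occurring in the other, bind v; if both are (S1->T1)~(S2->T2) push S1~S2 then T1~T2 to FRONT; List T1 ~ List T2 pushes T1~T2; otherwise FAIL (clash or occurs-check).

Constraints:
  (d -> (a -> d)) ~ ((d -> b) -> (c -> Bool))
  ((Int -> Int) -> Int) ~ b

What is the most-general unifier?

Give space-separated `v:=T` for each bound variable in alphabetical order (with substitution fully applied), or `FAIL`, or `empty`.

step 1: unify (d -> (a -> d)) ~ ((d -> b) -> (c -> Bool))  [subst: {-} | 1 pending]
  -> decompose arrow: push d~(d -> b), (a -> d)~(c -> Bool)
step 2: unify d ~ (d -> b)  [subst: {-} | 2 pending]
  occurs-check fail: d in (d -> b)

Answer: FAIL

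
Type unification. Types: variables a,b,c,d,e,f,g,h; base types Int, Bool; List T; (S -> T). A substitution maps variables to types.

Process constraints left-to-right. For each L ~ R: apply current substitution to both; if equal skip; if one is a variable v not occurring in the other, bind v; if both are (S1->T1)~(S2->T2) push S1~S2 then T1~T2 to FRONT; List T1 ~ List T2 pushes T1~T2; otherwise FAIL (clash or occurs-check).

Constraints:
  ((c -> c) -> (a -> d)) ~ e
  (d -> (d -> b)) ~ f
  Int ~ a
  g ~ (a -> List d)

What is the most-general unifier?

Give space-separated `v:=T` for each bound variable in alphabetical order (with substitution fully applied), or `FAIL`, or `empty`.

step 1: unify ((c -> c) -> (a -> d)) ~ e  [subst: {-} | 3 pending]
  bind e := ((c -> c) -> (a -> d))
step 2: unify (d -> (d -> b)) ~ f  [subst: {e:=((c -> c) -> (a -> d))} | 2 pending]
  bind f := (d -> (d -> b))
step 3: unify Int ~ a  [subst: {e:=((c -> c) -> (a -> d)), f:=(d -> (d -> b))} | 1 pending]
  bind a := Int
step 4: unify g ~ (Int -> List d)  [subst: {e:=((c -> c) -> (a -> d)), f:=(d -> (d -> b)), a:=Int} | 0 pending]
  bind g := (Int -> List d)

Answer: a:=Int e:=((c -> c) -> (Int -> d)) f:=(d -> (d -> b)) g:=(Int -> List d)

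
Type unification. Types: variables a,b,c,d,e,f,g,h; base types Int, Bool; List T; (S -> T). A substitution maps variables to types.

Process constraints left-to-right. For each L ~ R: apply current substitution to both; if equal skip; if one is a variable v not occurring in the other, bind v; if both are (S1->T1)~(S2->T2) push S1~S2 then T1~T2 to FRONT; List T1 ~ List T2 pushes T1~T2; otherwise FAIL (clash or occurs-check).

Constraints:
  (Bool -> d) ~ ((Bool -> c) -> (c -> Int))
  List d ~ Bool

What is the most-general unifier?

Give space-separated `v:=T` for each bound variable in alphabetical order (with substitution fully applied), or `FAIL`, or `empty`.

Answer: FAIL

Derivation:
step 1: unify (Bool -> d) ~ ((Bool -> c) -> (c -> Int))  [subst: {-} | 1 pending]
  -> decompose arrow: push Bool~(Bool -> c), d~(c -> Int)
step 2: unify Bool ~ (Bool -> c)  [subst: {-} | 2 pending]
  clash: Bool vs (Bool -> c)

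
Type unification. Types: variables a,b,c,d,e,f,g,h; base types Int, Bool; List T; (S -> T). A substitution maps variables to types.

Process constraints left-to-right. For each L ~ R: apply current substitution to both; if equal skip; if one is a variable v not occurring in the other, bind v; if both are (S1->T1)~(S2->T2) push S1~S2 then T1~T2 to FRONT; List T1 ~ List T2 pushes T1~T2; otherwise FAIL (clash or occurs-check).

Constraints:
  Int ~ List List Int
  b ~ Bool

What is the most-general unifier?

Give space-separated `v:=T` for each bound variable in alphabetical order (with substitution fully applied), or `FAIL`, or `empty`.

Answer: FAIL

Derivation:
step 1: unify Int ~ List List Int  [subst: {-} | 1 pending]
  clash: Int vs List List Int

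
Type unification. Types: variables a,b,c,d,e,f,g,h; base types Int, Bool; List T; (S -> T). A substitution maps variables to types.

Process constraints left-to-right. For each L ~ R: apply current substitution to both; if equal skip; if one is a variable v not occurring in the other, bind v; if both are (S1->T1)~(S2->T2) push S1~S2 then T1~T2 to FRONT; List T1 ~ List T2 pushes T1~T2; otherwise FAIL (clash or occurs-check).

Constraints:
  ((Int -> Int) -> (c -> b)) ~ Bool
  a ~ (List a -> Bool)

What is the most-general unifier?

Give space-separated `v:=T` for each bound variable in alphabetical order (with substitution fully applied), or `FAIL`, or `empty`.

Answer: FAIL

Derivation:
step 1: unify ((Int -> Int) -> (c -> b)) ~ Bool  [subst: {-} | 1 pending]
  clash: ((Int -> Int) -> (c -> b)) vs Bool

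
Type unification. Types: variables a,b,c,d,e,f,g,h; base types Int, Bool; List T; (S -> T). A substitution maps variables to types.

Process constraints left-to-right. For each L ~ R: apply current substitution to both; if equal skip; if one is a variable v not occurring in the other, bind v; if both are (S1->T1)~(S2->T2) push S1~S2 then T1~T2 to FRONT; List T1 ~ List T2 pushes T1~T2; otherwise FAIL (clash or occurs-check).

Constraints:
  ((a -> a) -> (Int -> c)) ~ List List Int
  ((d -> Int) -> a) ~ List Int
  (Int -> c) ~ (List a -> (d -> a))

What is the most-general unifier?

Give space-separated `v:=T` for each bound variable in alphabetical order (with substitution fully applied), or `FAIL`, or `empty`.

Answer: FAIL

Derivation:
step 1: unify ((a -> a) -> (Int -> c)) ~ List List Int  [subst: {-} | 2 pending]
  clash: ((a -> a) -> (Int -> c)) vs List List Int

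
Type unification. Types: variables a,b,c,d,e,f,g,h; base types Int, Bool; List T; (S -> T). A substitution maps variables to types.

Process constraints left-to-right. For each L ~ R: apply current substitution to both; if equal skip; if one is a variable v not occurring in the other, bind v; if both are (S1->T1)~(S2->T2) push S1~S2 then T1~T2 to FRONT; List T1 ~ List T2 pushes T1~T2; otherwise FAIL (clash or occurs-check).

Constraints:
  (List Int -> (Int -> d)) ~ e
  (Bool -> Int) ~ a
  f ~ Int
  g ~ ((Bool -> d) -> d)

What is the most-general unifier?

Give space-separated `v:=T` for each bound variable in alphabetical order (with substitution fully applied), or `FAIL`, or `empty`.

Answer: a:=(Bool -> Int) e:=(List Int -> (Int -> d)) f:=Int g:=((Bool -> d) -> d)

Derivation:
step 1: unify (List Int -> (Int -> d)) ~ e  [subst: {-} | 3 pending]
  bind e := (List Int -> (Int -> d))
step 2: unify (Bool -> Int) ~ a  [subst: {e:=(List Int -> (Int -> d))} | 2 pending]
  bind a := (Bool -> Int)
step 3: unify f ~ Int  [subst: {e:=(List Int -> (Int -> d)), a:=(Bool -> Int)} | 1 pending]
  bind f := Int
step 4: unify g ~ ((Bool -> d) -> d)  [subst: {e:=(List Int -> (Int -> d)), a:=(Bool -> Int), f:=Int} | 0 pending]
  bind g := ((Bool -> d) -> d)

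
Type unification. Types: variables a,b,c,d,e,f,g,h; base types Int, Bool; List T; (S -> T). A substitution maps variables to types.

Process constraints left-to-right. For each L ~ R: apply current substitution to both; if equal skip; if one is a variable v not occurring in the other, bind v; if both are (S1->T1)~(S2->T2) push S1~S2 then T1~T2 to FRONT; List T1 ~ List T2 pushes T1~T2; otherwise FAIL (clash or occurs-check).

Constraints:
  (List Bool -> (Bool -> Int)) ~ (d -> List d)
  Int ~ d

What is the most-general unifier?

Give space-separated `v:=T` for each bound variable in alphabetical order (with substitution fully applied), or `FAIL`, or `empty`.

Answer: FAIL

Derivation:
step 1: unify (List Bool -> (Bool -> Int)) ~ (d -> List d)  [subst: {-} | 1 pending]
  -> decompose arrow: push List Bool~d, (Bool -> Int)~List d
step 2: unify List Bool ~ d  [subst: {-} | 2 pending]
  bind d := List Bool
step 3: unify (Bool -> Int) ~ List List Bool  [subst: {d:=List Bool} | 1 pending]
  clash: (Bool -> Int) vs List List Bool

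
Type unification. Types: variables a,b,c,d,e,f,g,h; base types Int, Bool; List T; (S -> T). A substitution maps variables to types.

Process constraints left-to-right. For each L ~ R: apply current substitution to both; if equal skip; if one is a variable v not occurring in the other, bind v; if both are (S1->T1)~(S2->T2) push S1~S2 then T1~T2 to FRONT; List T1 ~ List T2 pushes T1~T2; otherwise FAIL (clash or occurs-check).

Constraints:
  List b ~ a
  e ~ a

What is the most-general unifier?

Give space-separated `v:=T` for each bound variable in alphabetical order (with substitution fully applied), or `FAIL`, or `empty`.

step 1: unify List b ~ a  [subst: {-} | 1 pending]
  bind a := List b
step 2: unify e ~ List b  [subst: {a:=List b} | 0 pending]
  bind e := List b

Answer: a:=List b e:=List b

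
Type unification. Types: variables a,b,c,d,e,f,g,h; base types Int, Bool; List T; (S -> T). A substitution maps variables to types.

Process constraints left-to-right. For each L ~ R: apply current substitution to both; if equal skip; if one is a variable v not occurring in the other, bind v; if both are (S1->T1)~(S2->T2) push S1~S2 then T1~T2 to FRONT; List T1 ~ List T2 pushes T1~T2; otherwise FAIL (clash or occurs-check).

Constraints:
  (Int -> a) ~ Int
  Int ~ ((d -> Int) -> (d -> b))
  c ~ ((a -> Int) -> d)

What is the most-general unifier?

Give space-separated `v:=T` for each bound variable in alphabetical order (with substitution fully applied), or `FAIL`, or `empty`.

Answer: FAIL

Derivation:
step 1: unify (Int -> a) ~ Int  [subst: {-} | 2 pending]
  clash: (Int -> a) vs Int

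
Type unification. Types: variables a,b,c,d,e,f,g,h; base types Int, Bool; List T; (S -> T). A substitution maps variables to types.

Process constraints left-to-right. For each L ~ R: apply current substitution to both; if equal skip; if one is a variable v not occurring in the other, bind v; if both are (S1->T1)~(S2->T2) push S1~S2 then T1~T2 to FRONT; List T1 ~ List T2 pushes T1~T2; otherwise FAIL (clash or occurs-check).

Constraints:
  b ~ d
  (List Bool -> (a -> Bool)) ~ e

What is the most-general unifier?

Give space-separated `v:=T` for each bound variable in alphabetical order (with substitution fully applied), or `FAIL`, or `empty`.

step 1: unify b ~ d  [subst: {-} | 1 pending]
  bind b := d
step 2: unify (List Bool -> (a -> Bool)) ~ e  [subst: {b:=d} | 0 pending]
  bind e := (List Bool -> (a -> Bool))

Answer: b:=d e:=(List Bool -> (a -> Bool))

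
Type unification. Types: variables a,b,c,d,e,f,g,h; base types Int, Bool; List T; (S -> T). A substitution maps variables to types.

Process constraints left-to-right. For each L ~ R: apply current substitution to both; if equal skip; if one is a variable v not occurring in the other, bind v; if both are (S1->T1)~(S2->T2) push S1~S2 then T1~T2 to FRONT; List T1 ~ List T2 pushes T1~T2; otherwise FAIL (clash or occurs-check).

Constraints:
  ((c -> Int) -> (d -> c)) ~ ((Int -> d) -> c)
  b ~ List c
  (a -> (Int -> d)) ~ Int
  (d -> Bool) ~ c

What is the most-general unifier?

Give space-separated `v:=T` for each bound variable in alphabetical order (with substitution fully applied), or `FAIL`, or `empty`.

step 1: unify ((c -> Int) -> (d -> c)) ~ ((Int -> d) -> c)  [subst: {-} | 3 pending]
  -> decompose arrow: push (c -> Int)~(Int -> d), (d -> c)~c
step 2: unify (c -> Int) ~ (Int -> d)  [subst: {-} | 4 pending]
  -> decompose arrow: push c~Int, Int~d
step 3: unify c ~ Int  [subst: {-} | 5 pending]
  bind c := Int
step 4: unify Int ~ d  [subst: {c:=Int} | 4 pending]
  bind d := Int
step 5: unify (Int -> Int) ~ Int  [subst: {c:=Int, d:=Int} | 3 pending]
  clash: (Int -> Int) vs Int

Answer: FAIL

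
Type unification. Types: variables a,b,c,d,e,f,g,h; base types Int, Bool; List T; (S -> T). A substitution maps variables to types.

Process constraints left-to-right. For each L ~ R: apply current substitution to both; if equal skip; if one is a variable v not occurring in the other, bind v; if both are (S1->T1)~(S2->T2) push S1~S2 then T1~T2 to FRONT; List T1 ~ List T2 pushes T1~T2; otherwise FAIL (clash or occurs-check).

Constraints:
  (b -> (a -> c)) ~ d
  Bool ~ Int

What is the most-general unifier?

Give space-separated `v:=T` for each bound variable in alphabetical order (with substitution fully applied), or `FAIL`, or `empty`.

Answer: FAIL

Derivation:
step 1: unify (b -> (a -> c)) ~ d  [subst: {-} | 1 pending]
  bind d := (b -> (a -> c))
step 2: unify Bool ~ Int  [subst: {d:=(b -> (a -> c))} | 0 pending]
  clash: Bool vs Int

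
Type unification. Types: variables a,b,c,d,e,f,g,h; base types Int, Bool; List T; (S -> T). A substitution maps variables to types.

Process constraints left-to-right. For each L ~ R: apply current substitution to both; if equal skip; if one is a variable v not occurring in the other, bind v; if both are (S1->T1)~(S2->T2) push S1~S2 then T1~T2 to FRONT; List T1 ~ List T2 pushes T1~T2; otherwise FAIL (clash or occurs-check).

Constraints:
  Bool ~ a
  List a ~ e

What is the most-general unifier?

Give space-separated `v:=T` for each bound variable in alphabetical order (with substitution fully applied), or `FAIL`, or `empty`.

Answer: a:=Bool e:=List Bool

Derivation:
step 1: unify Bool ~ a  [subst: {-} | 1 pending]
  bind a := Bool
step 2: unify List Bool ~ e  [subst: {a:=Bool} | 0 pending]
  bind e := List Bool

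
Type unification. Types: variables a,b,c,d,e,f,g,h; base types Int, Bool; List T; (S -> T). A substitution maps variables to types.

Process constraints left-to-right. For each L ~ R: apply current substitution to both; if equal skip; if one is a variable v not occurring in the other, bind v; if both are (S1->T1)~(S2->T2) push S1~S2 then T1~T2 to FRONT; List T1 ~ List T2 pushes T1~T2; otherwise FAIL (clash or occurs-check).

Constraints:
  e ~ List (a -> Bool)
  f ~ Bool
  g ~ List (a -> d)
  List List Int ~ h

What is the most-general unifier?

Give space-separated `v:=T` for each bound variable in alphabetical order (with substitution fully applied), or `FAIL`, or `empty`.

Answer: e:=List (a -> Bool) f:=Bool g:=List (a -> d) h:=List List Int

Derivation:
step 1: unify e ~ List (a -> Bool)  [subst: {-} | 3 pending]
  bind e := List (a -> Bool)
step 2: unify f ~ Bool  [subst: {e:=List (a -> Bool)} | 2 pending]
  bind f := Bool
step 3: unify g ~ List (a -> d)  [subst: {e:=List (a -> Bool), f:=Bool} | 1 pending]
  bind g := List (a -> d)
step 4: unify List List Int ~ h  [subst: {e:=List (a -> Bool), f:=Bool, g:=List (a -> d)} | 0 pending]
  bind h := List List Int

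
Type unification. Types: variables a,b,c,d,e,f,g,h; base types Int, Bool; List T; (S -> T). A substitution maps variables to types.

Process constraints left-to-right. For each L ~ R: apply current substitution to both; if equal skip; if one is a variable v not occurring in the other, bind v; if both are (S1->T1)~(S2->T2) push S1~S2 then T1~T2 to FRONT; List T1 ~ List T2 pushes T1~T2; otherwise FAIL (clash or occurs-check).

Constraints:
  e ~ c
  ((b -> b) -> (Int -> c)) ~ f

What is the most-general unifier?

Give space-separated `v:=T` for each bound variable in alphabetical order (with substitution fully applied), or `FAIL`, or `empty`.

step 1: unify e ~ c  [subst: {-} | 1 pending]
  bind e := c
step 2: unify ((b -> b) -> (Int -> c)) ~ f  [subst: {e:=c} | 0 pending]
  bind f := ((b -> b) -> (Int -> c))

Answer: e:=c f:=((b -> b) -> (Int -> c))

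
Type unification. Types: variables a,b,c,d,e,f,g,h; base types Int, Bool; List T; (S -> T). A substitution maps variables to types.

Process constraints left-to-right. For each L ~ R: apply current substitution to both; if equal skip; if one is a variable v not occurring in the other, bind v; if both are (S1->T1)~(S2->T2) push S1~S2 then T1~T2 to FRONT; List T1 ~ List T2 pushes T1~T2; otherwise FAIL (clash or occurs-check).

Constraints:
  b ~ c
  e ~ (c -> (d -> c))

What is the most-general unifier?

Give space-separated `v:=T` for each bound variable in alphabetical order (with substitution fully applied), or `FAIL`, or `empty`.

step 1: unify b ~ c  [subst: {-} | 1 pending]
  bind b := c
step 2: unify e ~ (c -> (d -> c))  [subst: {b:=c} | 0 pending]
  bind e := (c -> (d -> c))

Answer: b:=c e:=(c -> (d -> c))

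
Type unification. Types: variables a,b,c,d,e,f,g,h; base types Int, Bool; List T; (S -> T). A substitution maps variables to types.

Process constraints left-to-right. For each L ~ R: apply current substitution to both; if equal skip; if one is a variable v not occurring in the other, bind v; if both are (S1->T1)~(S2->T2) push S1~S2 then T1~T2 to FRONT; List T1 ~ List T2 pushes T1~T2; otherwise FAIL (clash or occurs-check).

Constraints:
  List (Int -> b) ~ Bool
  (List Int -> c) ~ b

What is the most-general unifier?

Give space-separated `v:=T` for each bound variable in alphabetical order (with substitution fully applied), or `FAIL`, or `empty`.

Answer: FAIL

Derivation:
step 1: unify List (Int -> b) ~ Bool  [subst: {-} | 1 pending]
  clash: List (Int -> b) vs Bool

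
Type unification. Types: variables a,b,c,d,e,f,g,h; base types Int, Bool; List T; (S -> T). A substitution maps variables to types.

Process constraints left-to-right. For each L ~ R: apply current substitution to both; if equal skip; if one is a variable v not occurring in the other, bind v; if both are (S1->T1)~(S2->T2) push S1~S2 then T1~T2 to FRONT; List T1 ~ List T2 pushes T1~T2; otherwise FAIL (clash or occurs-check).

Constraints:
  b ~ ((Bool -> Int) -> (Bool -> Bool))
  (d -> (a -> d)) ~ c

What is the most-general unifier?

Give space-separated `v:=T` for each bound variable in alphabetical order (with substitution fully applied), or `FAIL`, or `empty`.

step 1: unify b ~ ((Bool -> Int) -> (Bool -> Bool))  [subst: {-} | 1 pending]
  bind b := ((Bool -> Int) -> (Bool -> Bool))
step 2: unify (d -> (a -> d)) ~ c  [subst: {b:=((Bool -> Int) -> (Bool -> Bool))} | 0 pending]
  bind c := (d -> (a -> d))

Answer: b:=((Bool -> Int) -> (Bool -> Bool)) c:=(d -> (a -> d))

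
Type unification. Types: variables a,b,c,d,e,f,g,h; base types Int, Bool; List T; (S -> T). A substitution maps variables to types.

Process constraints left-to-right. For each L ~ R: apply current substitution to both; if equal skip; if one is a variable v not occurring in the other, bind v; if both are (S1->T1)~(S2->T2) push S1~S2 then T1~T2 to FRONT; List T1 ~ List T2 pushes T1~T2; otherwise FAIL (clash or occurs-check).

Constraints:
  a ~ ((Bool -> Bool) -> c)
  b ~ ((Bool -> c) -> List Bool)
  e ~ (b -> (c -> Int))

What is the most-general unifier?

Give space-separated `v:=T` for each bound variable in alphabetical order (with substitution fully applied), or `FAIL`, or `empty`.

Answer: a:=((Bool -> Bool) -> c) b:=((Bool -> c) -> List Bool) e:=(((Bool -> c) -> List Bool) -> (c -> Int))

Derivation:
step 1: unify a ~ ((Bool -> Bool) -> c)  [subst: {-} | 2 pending]
  bind a := ((Bool -> Bool) -> c)
step 2: unify b ~ ((Bool -> c) -> List Bool)  [subst: {a:=((Bool -> Bool) -> c)} | 1 pending]
  bind b := ((Bool -> c) -> List Bool)
step 3: unify e ~ (((Bool -> c) -> List Bool) -> (c -> Int))  [subst: {a:=((Bool -> Bool) -> c), b:=((Bool -> c) -> List Bool)} | 0 pending]
  bind e := (((Bool -> c) -> List Bool) -> (c -> Int))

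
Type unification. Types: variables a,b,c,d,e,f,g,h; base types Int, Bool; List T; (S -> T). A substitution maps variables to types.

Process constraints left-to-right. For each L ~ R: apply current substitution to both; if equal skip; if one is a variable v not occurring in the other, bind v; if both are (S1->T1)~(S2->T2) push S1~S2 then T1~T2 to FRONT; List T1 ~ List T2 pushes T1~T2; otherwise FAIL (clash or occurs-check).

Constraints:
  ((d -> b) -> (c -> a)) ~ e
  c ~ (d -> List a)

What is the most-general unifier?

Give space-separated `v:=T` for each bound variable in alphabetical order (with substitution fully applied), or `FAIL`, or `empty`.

Answer: c:=(d -> List a) e:=((d -> b) -> ((d -> List a) -> a))

Derivation:
step 1: unify ((d -> b) -> (c -> a)) ~ e  [subst: {-} | 1 pending]
  bind e := ((d -> b) -> (c -> a))
step 2: unify c ~ (d -> List a)  [subst: {e:=((d -> b) -> (c -> a))} | 0 pending]
  bind c := (d -> List a)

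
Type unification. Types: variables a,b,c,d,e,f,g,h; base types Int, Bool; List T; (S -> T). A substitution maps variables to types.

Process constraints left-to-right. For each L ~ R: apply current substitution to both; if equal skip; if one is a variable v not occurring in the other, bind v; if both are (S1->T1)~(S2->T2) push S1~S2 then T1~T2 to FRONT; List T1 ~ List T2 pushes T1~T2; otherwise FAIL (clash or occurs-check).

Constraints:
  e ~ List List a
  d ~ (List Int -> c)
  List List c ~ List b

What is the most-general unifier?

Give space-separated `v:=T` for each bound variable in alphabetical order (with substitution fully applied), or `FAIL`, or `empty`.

Answer: b:=List c d:=(List Int -> c) e:=List List a

Derivation:
step 1: unify e ~ List List a  [subst: {-} | 2 pending]
  bind e := List List a
step 2: unify d ~ (List Int -> c)  [subst: {e:=List List a} | 1 pending]
  bind d := (List Int -> c)
step 3: unify List List c ~ List b  [subst: {e:=List List a, d:=(List Int -> c)} | 0 pending]
  -> decompose List: push List c~b
step 4: unify List c ~ b  [subst: {e:=List List a, d:=(List Int -> c)} | 0 pending]
  bind b := List c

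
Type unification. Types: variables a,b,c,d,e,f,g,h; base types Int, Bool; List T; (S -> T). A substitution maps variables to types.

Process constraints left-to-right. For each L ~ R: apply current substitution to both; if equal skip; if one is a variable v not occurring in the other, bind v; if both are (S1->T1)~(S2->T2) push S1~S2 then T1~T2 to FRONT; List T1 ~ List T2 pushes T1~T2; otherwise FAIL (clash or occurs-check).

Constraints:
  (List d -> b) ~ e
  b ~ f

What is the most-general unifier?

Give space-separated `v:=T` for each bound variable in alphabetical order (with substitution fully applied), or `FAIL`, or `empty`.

step 1: unify (List d -> b) ~ e  [subst: {-} | 1 pending]
  bind e := (List d -> b)
step 2: unify b ~ f  [subst: {e:=(List d -> b)} | 0 pending]
  bind b := f

Answer: b:=f e:=(List d -> f)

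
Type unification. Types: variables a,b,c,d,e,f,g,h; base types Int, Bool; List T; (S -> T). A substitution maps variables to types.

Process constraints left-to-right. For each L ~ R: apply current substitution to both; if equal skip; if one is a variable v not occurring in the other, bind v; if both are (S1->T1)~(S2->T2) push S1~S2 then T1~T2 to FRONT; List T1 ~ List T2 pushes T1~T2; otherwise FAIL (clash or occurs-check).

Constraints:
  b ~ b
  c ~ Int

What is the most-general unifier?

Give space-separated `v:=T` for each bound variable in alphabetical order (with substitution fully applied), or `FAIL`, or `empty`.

step 1: unify b ~ b  [subst: {-} | 1 pending]
  -> identical, skip
step 2: unify c ~ Int  [subst: {-} | 0 pending]
  bind c := Int

Answer: c:=Int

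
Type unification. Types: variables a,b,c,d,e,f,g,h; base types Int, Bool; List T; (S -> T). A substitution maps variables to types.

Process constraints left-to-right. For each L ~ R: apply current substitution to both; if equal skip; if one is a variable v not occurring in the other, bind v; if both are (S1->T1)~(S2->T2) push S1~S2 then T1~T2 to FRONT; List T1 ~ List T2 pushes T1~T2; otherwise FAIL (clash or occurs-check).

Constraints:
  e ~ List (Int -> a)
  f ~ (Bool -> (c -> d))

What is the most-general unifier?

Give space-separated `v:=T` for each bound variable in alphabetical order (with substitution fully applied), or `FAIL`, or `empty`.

Answer: e:=List (Int -> a) f:=(Bool -> (c -> d))

Derivation:
step 1: unify e ~ List (Int -> a)  [subst: {-} | 1 pending]
  bind e := List (Int -> a)
step 2: unify f ~ (Bool -> (c -> d))  [subst: {e:=List (Int -> a)} | 0 pending]
  bind f := (Bool -> (c -> d))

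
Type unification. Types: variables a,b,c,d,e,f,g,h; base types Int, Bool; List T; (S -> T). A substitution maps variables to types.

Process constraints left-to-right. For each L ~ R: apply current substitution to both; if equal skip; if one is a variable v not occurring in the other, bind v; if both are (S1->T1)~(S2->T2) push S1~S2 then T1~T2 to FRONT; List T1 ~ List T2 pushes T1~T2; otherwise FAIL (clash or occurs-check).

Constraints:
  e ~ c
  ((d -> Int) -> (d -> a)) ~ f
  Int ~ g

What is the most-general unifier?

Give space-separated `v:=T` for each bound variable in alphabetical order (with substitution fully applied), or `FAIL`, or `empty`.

Answer: e:=c f:=((d -> Int) -> (d -> a)) g:=Int

Derivation:
step 1: unify e ~ c  [subst: {-} | 2 pending]
  bind e := c
step 2: unify ((d -> Int) -> (d -> a)) ~ f  [subst: {e:=c} | 1 pending]
  bind f := ((d -> Int) -> (d -> a))
step 3: unify Int ~ g  [subst: {e:=c, f:=((d -> Int) -> (d -> a))} | 0 pending]
  bind g := Int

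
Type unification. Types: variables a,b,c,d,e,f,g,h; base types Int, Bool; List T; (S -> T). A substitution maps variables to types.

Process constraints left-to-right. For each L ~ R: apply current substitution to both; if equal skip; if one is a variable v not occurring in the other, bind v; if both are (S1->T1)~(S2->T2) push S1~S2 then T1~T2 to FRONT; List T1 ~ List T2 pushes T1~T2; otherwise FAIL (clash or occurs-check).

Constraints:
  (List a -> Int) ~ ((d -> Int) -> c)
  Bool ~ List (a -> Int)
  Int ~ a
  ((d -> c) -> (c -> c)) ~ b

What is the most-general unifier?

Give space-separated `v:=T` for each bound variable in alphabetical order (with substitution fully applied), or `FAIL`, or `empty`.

step 1: unify (List a -> Int) ~ ((d -> Int) -> c)  [subst: {-} | 3 pending]
  -> decompose arrow: push List a~(d -> Int), Int~c
step 2: unify List a ~ (d -> Int)  [subst: {-} | 4 pending]
  clash: List a vs (d -> Int)

Answer: FAIL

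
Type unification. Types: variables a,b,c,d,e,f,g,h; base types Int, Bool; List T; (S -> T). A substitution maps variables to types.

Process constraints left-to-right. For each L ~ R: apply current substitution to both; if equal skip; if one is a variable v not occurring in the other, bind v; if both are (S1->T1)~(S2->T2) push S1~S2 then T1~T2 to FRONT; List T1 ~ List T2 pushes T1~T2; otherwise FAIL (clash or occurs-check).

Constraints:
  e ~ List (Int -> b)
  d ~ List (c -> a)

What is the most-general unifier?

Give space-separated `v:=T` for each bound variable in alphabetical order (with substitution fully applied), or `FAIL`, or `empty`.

Answer: d:=List (c -> a) e:=List (Int -> b)

Derivation:
step 1: unify e ~ List (Int -> b)  [subst: {-} | 1 pending]
  bind e := List (Int -> b)
step 2: unify d ~ List (c -> a)  [subst: {e:=List (Int -> b)} | 0 pending]
  bind d := List (c -> a)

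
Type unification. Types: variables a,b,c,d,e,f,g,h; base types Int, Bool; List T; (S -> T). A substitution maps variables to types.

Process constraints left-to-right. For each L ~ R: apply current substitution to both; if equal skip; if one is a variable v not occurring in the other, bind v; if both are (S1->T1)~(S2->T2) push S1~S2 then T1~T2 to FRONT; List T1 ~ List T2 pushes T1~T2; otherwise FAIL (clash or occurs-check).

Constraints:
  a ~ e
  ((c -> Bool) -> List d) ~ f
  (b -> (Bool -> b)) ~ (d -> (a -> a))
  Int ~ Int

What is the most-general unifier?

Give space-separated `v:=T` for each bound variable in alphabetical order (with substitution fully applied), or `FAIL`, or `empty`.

step 1: unify a ~ e  [subst: {-} | 3 pending]
  bind a := e
step 2: unify ((c -> Bool) -> List d) ~ f  [subst: {a:=e} | 2 pending]
  bind f := ((c -> Bool) -> List d)
step 3: unify (b -> (Bool -> b)) ~ (d -> (e -> e))  [subst: {a:=e, f:=((c -> Bool) -> List d)} | 1 pending]
  -> decompose arrow: push b~d, (Bool -> b)~(e -> e)
step 4: unify b ~ d  [subst: {a:=e, f:=((c -> Bool) -> List d)} | 2 pending]
  bind b := d
step 5: unify (Bool -> d) ~ (e -> e)  [subst: {a:=e, f:=((c -> Bool) -> List d), b:=d} | 1 pending]
  -> decompose arrow: push Bool~e, d~e
step 6: unify Bool ~ e  [subst: {a:=e, f:=((c -> Bool) -> List d), b:=d} | 2 pending]
  bind e := Bool
step 7: unify d ~ Bool  [subst: {a:=e, f:=((c -> Bool) -> List d), b:=d, e:=Bool} | 1 pending]
  bind d := Bool
step 8: unify Int ~ Int  [subst: {a:=e, f:=((c -> Bool) -> List d), b:=d, e:=Bool, d:=Bool} | 0 pending]
  -> identical, skip

Answer: a:=Bool b:=Bool d:=Bool e:=Bool f:=((c -> Bool) -> List Bool)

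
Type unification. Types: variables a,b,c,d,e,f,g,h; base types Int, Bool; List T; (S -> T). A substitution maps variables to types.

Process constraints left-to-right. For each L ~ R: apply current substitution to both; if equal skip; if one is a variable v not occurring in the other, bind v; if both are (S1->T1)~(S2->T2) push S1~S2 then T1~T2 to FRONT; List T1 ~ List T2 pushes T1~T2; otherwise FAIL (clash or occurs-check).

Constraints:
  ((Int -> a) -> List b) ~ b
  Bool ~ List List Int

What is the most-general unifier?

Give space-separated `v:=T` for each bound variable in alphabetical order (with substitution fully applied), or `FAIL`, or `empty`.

Answer: FAIL

Derivation:
step 1: unify ((Int -> a) -> List b) ~ b  [subst: {-} | 1 pending]
  occurs-check fail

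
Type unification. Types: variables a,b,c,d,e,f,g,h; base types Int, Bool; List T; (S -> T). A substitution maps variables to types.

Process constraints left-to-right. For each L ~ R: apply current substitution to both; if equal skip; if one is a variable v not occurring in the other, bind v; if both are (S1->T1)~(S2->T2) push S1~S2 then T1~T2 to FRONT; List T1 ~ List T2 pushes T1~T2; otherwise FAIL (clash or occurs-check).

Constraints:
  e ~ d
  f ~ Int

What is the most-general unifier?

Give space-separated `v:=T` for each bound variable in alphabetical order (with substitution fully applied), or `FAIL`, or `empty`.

Answer: e:=d f:=Int

Derivation:
step 1: unify e ~ d  [subst: {-} | 1 pending]
  bind e := d
step 2: unify f ~ Int  [subst: {e:=d} | 0 pending]
  bind f := Int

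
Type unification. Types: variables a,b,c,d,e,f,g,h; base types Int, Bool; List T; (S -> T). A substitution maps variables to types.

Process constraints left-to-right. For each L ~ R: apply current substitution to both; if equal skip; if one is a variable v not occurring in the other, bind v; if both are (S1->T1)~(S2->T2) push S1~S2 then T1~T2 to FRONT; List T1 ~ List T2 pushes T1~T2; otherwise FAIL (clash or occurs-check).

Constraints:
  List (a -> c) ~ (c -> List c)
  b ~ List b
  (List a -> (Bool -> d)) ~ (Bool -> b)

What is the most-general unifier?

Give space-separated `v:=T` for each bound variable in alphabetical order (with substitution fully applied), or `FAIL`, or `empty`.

step 1: unify List (a -> c) ~ (c -> List c)  [subst: {-} | 2 pending]
  clash: List (a -> c) vs (c -> List c)

Answer: FAIL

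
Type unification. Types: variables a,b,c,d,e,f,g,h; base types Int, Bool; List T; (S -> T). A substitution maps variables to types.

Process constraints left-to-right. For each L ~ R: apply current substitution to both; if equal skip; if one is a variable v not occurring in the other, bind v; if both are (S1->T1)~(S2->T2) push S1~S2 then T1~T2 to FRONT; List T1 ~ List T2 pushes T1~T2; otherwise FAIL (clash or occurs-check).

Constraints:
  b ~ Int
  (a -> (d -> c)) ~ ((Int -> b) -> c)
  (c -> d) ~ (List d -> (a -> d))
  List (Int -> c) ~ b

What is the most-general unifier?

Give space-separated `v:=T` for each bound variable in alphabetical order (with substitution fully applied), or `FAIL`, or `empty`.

Answer: FAIL

Derivation:
step 1: unify b ~ Int  [subst: {-} | 3 pending]
  bind b := Int
step 2: unify (a -> (d -> c)) ~ ((Int -> Int) -> c)  [subst: {b:=Int} | 2 pending]
  -> decompose arrow: push a~(Int -> Int), (d -> c)~c
step 3: unify a ~ (Int -> Int)  [subst: {b:=Int} | 3 pending]
  bind a := (Int -> Int)
step 4: unify (d -> c) ~ c  [subst: {b:=Int, a:=(Int -> Int)} | 2 pending]
  occurs-check fail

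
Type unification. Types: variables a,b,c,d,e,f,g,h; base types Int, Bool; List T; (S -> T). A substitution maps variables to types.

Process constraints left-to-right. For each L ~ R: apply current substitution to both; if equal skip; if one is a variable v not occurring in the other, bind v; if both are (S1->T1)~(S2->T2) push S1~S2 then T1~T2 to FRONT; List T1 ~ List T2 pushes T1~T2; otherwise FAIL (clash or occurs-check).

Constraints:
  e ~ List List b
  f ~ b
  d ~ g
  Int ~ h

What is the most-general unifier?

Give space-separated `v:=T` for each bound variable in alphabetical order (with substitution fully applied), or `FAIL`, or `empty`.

step 1: unify e ~ List List b  [subst: {-} | 3 pending]
  bind e := List List b
step 2: unify f ~ b  [subst: {e:=List List b} | 2 pending]
  bind f := b
step 3: unify d ~ g  [subst: {e:=List List b, f:=b} | 1 pending]
  bind d := g
step 4: unify Int ~ h  [subst: {e:=List List b, f:=b, d:=g} | 0 pending]
  bind h := Int

Answer: d:=g e:=List List b f:=b h:=Int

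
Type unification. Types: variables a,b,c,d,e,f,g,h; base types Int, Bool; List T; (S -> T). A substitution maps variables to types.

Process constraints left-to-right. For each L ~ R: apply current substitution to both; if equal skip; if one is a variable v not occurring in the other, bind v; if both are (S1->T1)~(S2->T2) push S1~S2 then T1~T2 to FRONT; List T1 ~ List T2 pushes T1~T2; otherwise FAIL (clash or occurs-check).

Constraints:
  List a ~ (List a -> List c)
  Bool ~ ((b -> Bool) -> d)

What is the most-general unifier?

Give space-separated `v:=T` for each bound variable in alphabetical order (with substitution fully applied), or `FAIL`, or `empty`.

step 1: unify List a ~ (List a -> List c)  [subst: {-} | 1 pending]
  clash: List a vs (List a -> List c)

Answer: FAIL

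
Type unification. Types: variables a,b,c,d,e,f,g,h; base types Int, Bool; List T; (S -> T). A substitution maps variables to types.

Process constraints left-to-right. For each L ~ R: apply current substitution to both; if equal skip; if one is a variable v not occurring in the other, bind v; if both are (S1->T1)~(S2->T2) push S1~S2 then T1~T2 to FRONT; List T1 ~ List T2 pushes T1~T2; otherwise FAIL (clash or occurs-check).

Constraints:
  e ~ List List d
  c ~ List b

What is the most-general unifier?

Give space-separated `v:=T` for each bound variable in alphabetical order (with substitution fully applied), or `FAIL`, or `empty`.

Answer: c:=List b e:=List List d

Derivation:
step 1: unify e ~ List List d  [subst: {-} | 1 pending]
  bind e := List List d
step 2: unify c ~ List b  [subst: {e:=List List d} | 0 pending]
  bind c := List b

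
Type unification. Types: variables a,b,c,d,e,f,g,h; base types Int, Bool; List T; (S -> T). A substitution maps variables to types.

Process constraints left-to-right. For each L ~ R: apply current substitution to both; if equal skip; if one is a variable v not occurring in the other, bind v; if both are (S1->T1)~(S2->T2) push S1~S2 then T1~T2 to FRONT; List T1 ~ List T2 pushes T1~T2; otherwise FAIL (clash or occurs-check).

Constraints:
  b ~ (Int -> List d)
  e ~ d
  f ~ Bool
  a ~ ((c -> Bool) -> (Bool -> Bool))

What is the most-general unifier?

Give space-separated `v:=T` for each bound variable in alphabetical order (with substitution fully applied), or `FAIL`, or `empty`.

Answer: a:=((c -> Bool) -> (Bool -> Bool)) b:=(Int -> List d) e:=d f:=Bool

Derivation:
step 1: unify b ~ (Int -> List d)  [subst: {-} | 3 pending]
  bind b := (Int -> List d)
step 2: unify e ~ d  [subst: {b:=(Int -> List d)} | 2 pending]
  bind e := d
step 3: unify f ~ Bool  [subst: {b:=(Int -> List d), e:=d} | 1 pending]
  bind f := Bool
step 4: unify a ~ ((c -> Bool) -> (Bool -> Bool))  [subst: {b:=(Int -> List d), e:=d, f:=Bool} | 0 pending]
  bind a := ((c -> Bool) -> (Bool -> Bool))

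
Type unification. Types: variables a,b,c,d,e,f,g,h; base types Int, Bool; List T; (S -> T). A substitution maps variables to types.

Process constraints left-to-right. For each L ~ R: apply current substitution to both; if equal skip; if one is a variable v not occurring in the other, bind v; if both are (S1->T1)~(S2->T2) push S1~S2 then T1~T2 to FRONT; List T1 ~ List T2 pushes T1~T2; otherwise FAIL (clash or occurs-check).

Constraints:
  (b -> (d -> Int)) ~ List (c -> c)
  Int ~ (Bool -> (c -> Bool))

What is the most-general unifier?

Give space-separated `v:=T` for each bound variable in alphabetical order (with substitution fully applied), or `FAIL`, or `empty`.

step 1: unify (b -> (d -> Int)) ~ List (c -> c)  [subst: {-} | 1 pending]
  clash: (b -> (d -> Int)) vs List (c -> c)

Answer: FAIL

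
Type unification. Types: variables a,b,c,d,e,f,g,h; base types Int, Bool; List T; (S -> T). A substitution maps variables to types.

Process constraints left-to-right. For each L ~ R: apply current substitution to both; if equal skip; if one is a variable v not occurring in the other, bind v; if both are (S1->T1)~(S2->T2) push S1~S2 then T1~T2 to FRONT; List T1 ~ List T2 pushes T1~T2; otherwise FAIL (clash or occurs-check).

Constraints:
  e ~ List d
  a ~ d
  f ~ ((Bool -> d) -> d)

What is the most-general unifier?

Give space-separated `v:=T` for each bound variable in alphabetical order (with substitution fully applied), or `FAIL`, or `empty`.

Answer: a:=d e:=List d f:=((Bool -> d) -> d)

Derivation:
step 1: unify e ~ List d  [subst: {-} | 2 pending]
  bind e := List d
step 2: unify a ~ d  [subst: {e:=List d} | 1 pending]
  bind a := d
step 3: unify f ~ ((Bool -> d) -> d)  [subst: {e:=List d, a:=d} | 0 pending]
  bind f := ((Bool -> d) -> d)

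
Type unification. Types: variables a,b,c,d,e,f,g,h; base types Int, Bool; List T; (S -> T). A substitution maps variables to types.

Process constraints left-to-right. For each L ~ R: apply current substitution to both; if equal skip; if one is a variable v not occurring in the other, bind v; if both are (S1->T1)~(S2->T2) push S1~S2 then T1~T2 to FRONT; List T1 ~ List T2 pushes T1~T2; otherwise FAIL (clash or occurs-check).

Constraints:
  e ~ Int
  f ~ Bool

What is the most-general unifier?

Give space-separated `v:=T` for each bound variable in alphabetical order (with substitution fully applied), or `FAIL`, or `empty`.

step 1: unify e ~ Int  [subst: {-} | 1 pending]
  bind e := Int
step 2: unify f ~ Bool  [subst: {e:=Int} | 0 pending]
  bind f := Bool

Answer: e:=Int f:=Bool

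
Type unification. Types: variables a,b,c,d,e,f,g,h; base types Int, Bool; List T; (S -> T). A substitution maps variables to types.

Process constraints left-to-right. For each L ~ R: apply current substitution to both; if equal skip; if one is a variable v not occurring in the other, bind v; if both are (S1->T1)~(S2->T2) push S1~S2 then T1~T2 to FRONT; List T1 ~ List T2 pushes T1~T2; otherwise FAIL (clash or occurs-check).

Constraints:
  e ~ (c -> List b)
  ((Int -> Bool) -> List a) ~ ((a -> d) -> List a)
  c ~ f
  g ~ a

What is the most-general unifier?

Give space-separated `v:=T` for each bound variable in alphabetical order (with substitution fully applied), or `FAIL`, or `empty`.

Answer: a:=Int c:=f d:=Bool e:=(f -> List b) g:=Int

Derivation:
step 1: unify e ~ (c -> List b)  [subst: {-} | 3 pending]
  bind e := (c -> List b)
step 2: unify ((Int -> Bool) -> List a) ~ ((a -> d) -> List a)  [subst: {e:=(c -> List b)} | 2 pending]
  -> decompose arrow: push (Int -> Bool)~(a -> d), List a~List a
step 3: unify (Int -> Bool) ~ (a -> d)  [subst: {e:=(c -> List b)} | 3 pending]
  -> decompose arrow: push Int~a, Bool~d
step 4: unify Int ~ a  [subst: {e:=(c -> List b)} | 4 pending]
  bind a := Int
step 5: unify Bool ~ d  [subst: {e:=(c -> List b), a:=Int} | 3 pending]
  bind d := Bool
step 6: unify List Int ~ List Int  [subst: {e:=(c -> List b), a:=Int, d:=Bool} | 2 pending]
  -> identical, skip
step 7: unify c ~ f  [subst: {e:=(c -> List b), a:=Int, d:=Bool} | 1 pending]
  bind c := f
step 8: unify g ~ Int  [subst: {e:=(c -> List b), a:=Int, d:=Bool, c:=f} | 0 pending]
  bind g := Int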